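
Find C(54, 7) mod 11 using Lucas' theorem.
10

Using Lucas' theorem:
Write n=54 and k=7 in base 11:
n in base 11: [4, 10]
k in base 11: [0, 7]
C(54,7) mod 11 = ∏ C(n_i, k_i) mod 11
Digit binomials (mod 11): C(4,0) = 1; C(10,7) = 120 ≡ 10
Product: 1 × 10 = 10 ≡ 10 (mod 11)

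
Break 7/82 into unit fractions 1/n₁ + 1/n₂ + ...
1/12 + 1/492

Greedy algorithm:
7/82: ceiling(82/7) = 12, use 1/12
1/492: ceiling(492/1) = 492, use 1/492
Result: 7/82 = 1/12 + 1/492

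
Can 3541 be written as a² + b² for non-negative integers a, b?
25² + 54² (a=25, b=54)

Factorization: 3541 = 3541
By Fermat: n is sum of two squares iff every prime p ≡ 3 (mod 4) appears to even power.
All primes ≡ 3 (mod 4) appear to even power.
Search a = 0, 1, 2, … for 3541 - a² a perfect square: first hit at a = 25: 3541 - 625 = 2916 = 54².
3541 = 25² + 54² = 625 + 2916 ✓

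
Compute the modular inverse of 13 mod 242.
149

gcd(13, 242) = 1, so the inverse exists.
Extended Euclidean algorithm on (242, 13):
242 = 18 × 13 + 8  ⟹  8 = (1)·242 + (-18)·13
13 = 1 × 8 + 5  ⟹  5 = (-1)·242 + (19)·13
8 = 1 × 5 + 3  ⟹  3 = (2)·242 + (-37)·13
5 = 1 × 3 + 2  ⟹  2 = (-3)·242 + (56)·13
3 = 1 × 2 + 1  ⟹  1 = (5)·242 + (-93)·13
So (-93)·13 ≡ 1 (mod 242), i.e. 13^(-1) ≡ -93 ≡ 149 (mod 242).
Check: 13 × 149 = 1937 ≡ 1 (mod 242)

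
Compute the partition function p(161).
118159068427

p(n) counts ways to write n as a sum of positive integers (order ignored).
Euler's pentagonal recurrence: p(k) = p(k-1) + p(k-2) - p(k-5) - p(k-7) + p(k-12) + p(k-15) - ... (offsets j(3j∓1)/2, signs ++--, p(0)=1, p(<0)=0).
DP table for k = 0..160: p(0)=1, p(1)=1, p(2)=2, p(3)=3, p(4)=5, p(5)=7, p(6)=11, p(7)=15, p(8)=22, p(9)=30, p(10)=42, p(11)=56, p(12)=77, p(13)=101, p(14)=135, p(15)=176, p(16)=231, p(17)=297, p(18)=385, p(19)=490, p(20)=627, p(21)=792, p(22)=1002, p(23)=1255, p(24)=1575, p(25)=1958, p(26)=2436, p(27)=3010, p(28)=3718, p(29)=4565, p(30)=5604, p(31)=6842, p(32)=8349, p(33)=10143, p(34)=12310, p(35)=14883, p(36)=17977, p(37)=21637, p(38)=26015, p(39)=31185, p(40)=37338, p(41)=44583, p(42)=53174, p(43)=63261, p(44)=75175, p(45)=89134, p(46)=105558, p(47)=124754, p(48)=147273, p(49)=173525, p(50)=204226, p(51)=239943, p(52)=281589, p(53)=329931, p(54)=386155, p(55)=451276, p(56)=526823, p(57)=614154, p(58)=715220, p(59)=831820, p(60)=966467, p(61)=1121505, p(62)=1300156, p(63)=1505499, p(64)=1741630, p(65)=2012558, p(66)=2323520, p(67)=2679689, p(68)=3087735, p(69)=3554345, p(70)=4087968, p(71)=4697205, p(72)=5392783, p(73)=6185689, p(74)=7089500, p(75)=8118264, p(76)=9289091, p(77)=10619863, p(78)=12132164, p(79)=13848650, p(80)=15796476, p(81)=18004327, p(82)=20506255, p(83)=23338469, p(84)=26543660, p(85)=30167357, p(86)=34262962, p(87)=38887673, p(88)=44108109, p(89)=49995925, p(90)=56634173, p(91)=64112359, p(92)=72533807, p(93)=82010177, p(94)=92669720, p(95)=104651419, p(96)=118114304, p(97)=133230930, p(98)=150198136, p(99)=169229875, p(100)=190569292, p(101)=214481126, p(102)=241265379, p(103)=271248950, p(104)=304801365, p(105)=342325709, p(106)=384276336, p(107)=431149389, p(108)=483502844, p(109)=541946240, p(110)=607163746, p(111)=679903203, p(112)=761002156, p(113)=851376628, p(114)=952050665, p(115)=1064144451, p(116)=1188908248, p(117)=1327710076, p(118)=1482074143, p(119)=1653668665, p(120)=1844349560, p(121)=2056148051, p(122)=2291320912, p(123)=2552338241, p(124)=2841940500, p(125)=3163127352, p(126)=3519222692, p(127)=3913864295, p(128)=4351078600, p(129)=4835271870, p(130)=5371315400, p(131)=5964539504, p(132)=6620830889, p(133)=7346629512, p(134)=8149040695, p(135)=9035836076, p(136)=10015581680, p(137)=11097645016, p(138)=12292341831, p(139)=13610949895, p(140)=15065878135, p(141)=16670689208, p(142)=18440293320, p(143)=20390982757, p(144)=22540654445, p(145)=24908858009, p(146)=27517052599, p(147)=30388671978, p(148)=33549419497, p(149)=37027355200, p(150)=40853235313, p(151)=45060624582, p(152)=49686288421, p(153)=54770336324, p(154)=60356673280, p(155)=66493182097, p(156)=73232243759, p(157)=80630964769, p(158)=88751778802, p(159)=97662728555, p(160)=107438159466.
Final step: p(161) = p(160) + p(159) - p(156) - p(154) + p(149) + p(146) - p(139) - p(135) + p(126) + p(121) - p(110) - p(104) + p(91) + p(84) - p(69) - p(61) + p(44) + p(35) - p(16) - p(6)
= 107438159466 + 97662728555 - 73232243759 - 60356673280 + 37027355200 + 27517052599 - 13610949895 - 9035836076 + 3519222692 + 2056148051 - 607163746 - 304801365 + 64112359 + 26543660 - 3554345 - 1121505 + 75175 + 14883 - 231 - 11
= 118159068427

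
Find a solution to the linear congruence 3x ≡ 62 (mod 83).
x ≡ 76 (mod 83)

gcd(3, 83) = 1, which divides 62, so solutions exist.
Find 3^(-1) mod 83 by the extended Euclidean algorithm:
83 = 27 × 3 + 2  ⟹  2 = (1)·83 + (-27)·3
3 = 1 × 2 + 1  ⟹  1 = (-1)·83 + (28)·3
So (28)·3 ≡ 1 (mod 83), i.e. 3^(-1) ≡ 28 (mod 83).
x ≡ 28 × 62 = 1736 ≡ 76 (mod 83).
Check: 3 × 76 = 228 ≡ 62 (mod 83).
Unique solution: x ≡ 76 (mod 83)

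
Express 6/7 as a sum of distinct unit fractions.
1/2 + 1/3 + 1/42

Greedy algorithm:
6/7: ceiling(7/6) = 2, use 1/2
5/14: ceiling(14/5) = 3, use 1/3
1/42: ceiling(42/1) = 42, use 1/42
Result: 6/7 = 1/2 + 1/3 + 1/42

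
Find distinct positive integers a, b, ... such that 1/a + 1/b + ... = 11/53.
1/5 + 1/133 + 1/35245

Greedy algorithm:
11/53: ceiling(53/11) = 5, use 1/5
2/265: ceiling(265/2) = 133, use 1/133
1/35245: ceiling(35245/1) = 35245, use 1/35245
Result: 11/53 = 1/5 + 1/133 + 1/35245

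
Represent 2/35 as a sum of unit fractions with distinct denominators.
1/18 + 1/630

Greedy algorithm:
2/35: ceiling(35/2) = 18, use 1/18
1/630: ceiling(630/1) = 630, use 1/630
Result: 2/35 = 1/18 + 1/630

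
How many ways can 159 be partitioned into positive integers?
97662728555

p(n) counts ways to write n as a sum of positive integers (order ignored).
Euler's pentagonal recurrence: p(k) = p(k-1) + p(k-2) - p(k-5) - p(k-7) + p(k-12) + p(k-15) - ... (offsets j(3j∓1)/2, signs ++--, p(0)=1, p(<0)=0).
DP table for k = 0..158: p(0)=1, p(1)=1, p(2)=2, p(3)=3, p(4)=5, p(5)=7, p(6)=11, p(7)=15, p(8)=22, p(9)=30, p(10)=42, p(11)=56, p(12)=77, p(13)=101, p(14)=135, p(15)=176, p(16)=231, p(17)=297, p(18)=385, p(19)=490, p(20)=627, p(21)=792, p(22)=1002, p(23)=1255, p(24)=1575, p(25)=1958, p(26)=2436, p(27)=3010, p(28)=3718, p(29)=4565, p(30)=5604, p(31)=6842, p(32)=8349, p(33)=10143, p(34)=12310, p(35)=14883, p(36)=17977, p(37)=21637, p(38)=26015, p(39)=31185, p(40)=37338, p(41)=44583, p(42)=53174, p(43)=63261, p(44)=75175, p(45)=89134, p(46)=105558, p(47)=124754, p(48)=147273, p(49)=173525, p(50)=204226, p(51)=239943, p(52)=281589, p(53)=329931, p(54)=386155, p(55)=451276, p(56)=526823, p(57)=614154, p(58)=715220, p(59)=831820, p(60)=966467, p(61)=1121505, p(62)=1300156, p(63)=1505499, p(64)=1741630, p(65)=2012558, p(66)=2323520, p(67)=2679689, p(68)=3087735, p(69)=3554345, p(70)=4087968, p(71)=4697205, p(72)=5392783, p(73)=6185689, p(74)=7089500, p(75)=8118264, p(76)=9289091, p(77)=10619863, p(78)=12132164, p(79)=13848650, p(80)=15796476, p(81)=18004327, p(82)=20506255, p(83)=23338469, p(84)=26543660, p(85)=30167357, p(86)=34262962, p(87)=38887673, p(88)=44108109, p(89)=49995925, p(90)=56634173, p(91)=64112359, p(92)=72533807, p(93)=82010177, p(94)=92669720, p(95)=104651419, p(96)=118114304, p(97)=133230930, p(98)=150198136, p(99)=169229875, p(100)=190569292, p(101)=214481126, p(102)=241265379, p(103)=271248950, p(104)=304801365, p(105)=342325709, p(106)=384276336, p(107)=431149389, p(108)=483502844, p(109)=541946240, p(110)=607163746, p(111)=679903203, p(112)=761002156, p(113)=851376628, p(114)=952050665, p(115)=1064144451, p(116)=1188908248, p(117)=1327710076, p(118)=1482074143, p(119)=1653668665, p(120)=1844349560, p(121)=2056148051, p(122)=2291320912, p(123)=2552338241, p(124)=2841940500, p(125)=3163127352, p(126)=3519222692, p(127)=3913864295, p(128)=4351078600, p(129)=4835271870, p(130)=5371315400, p(131)=5964539504, p(132)=6620830889, p(133)=7346629512, p(134)=8149040695, p(135)=9035836076, p(136)=10015581680, p(137)=11097645016, p(138)=12292341831, p(139)=13610949895, p(140)=15065878135, p(141)=16670689208, p(142)=18440293320, p(143)=20390982757, p(144)=22540654445, p(145)=24908858009, p(146)=27517052599, p(147)=30388671978, p(148)=33549419497, p(149)=37027355200, p(150)=40853235313, p(151)=45060624582, p(152)=49686288421, p(153)=54770336324, p(154)=60356673280, p(155)=66493182097, p(156)=73232243759, p(157)=80630964769, p(158)=88751778802.
Final step: p(159) = p(158) + p(157) - p(154) - p(152) + p(147) + p(144) - p(137) - p(133) + p(124) + p(119) - p(108) - p(102) + p(89) + p(82) - p(67) - p(59) + p(42) + p(33) - p(14) - p(4)
= 88751778802 + 80630964769 - 60356673280 - 49686288421 + 30388671978 + 22540654445 - 11097645016 - 7346629512 + 2841940500 + 1653668665 - 483502844 - 241265379 + 49995925 + 20506255 - 2679689 - 831820 + 53174 + 10143 - 135 - 5
= 97662728555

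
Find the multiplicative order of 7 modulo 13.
12

13 is prime, so ord(7) divides φ(13) = 12.
Divisors of 12: 1, 2, 3, 4, 6, 12.
Repeated squaring: 7^1 ≡ 7, 7^2 ≡ 10, 7^4 ≡ 9, 7^8 ≡ 3 (mod 13).
Test 7^d mod 13 for each divisor d in increasing order:
7^1 ≡ 7
7^2 ≡ 10
7^3 = 7^2·7^1 ≡ 5
7^4 ≡ 9
7^6 = 7^4·7^2 ≡ 12
7^12 = 7^8·7^4 ≡ 1  ← first divisor giving 1
The order is 12.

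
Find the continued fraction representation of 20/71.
[0; 3, 1, 1, 4, 2]

Euclidean algorithm steps:
20 = 0 × 71 + 20
71 = 3 × 20 + 11
20 = 1 × 11 + 9
11 = 1 × 9 + 2
9 = 4 × 2 + 1
2 = 2 × 1 + 0
Continued fraction: [0; 3, 1, 1, 4, 2]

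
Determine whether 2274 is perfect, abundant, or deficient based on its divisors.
abundant

Proper divisors of 2274: sum = 1 + 2 + 3 + 6 + 379 + 758 + 1137 = 2286
Since 2286 > 2274, 2274 is abundant.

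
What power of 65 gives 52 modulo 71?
53

Baby-step giant-step with step n = ⌈√71⌉ = 9.
Baby steps 65^j mod 71 (j:value) for j=0..8: 0:1, 1:65, 2:36, 3:68, 4:18, 5:34, 6:9, 7:17, 8:40.
Giant-step multiplier: 65^(-9) ≡ 65^(70-9) = 65^61 ≡ 21 (mod 71).
Giant steps γ_i = 52·21^i mod 71: γ_0=52, γ_1=27, γ_2=70, γ_3=50, γ_4=56, γ_5=40 (in table at j=8).
x = i·n + j = 5·9 + 8 = 53.
Check: 65^53 ≡ 52 (mod 71).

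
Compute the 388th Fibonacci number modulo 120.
51

Matrix identity: Q^n = [[F_(n+1), F_n], [F_n, F_(n-1)]] with Q = [[1,1],[1,0]].
n = 388 = 110000100₂. Square-and-multiply, entries mod 120:
Q^1 = [[1,1],[1,0]]
Q^3 = (Q^1)²·Q = [[3,2],[2,1]]
Q^6 = (Q^3)² = [[13,8],[8,5]]
Q^12 = (Q^6)² = [[113,24],[24,89]]
Q^24 = (Q^12)² = [[25,48],[48,97]]
Q^48 = (Q^24)² = [[49,96],[96,73]]
Q^97 = (Q^48)²·Q = [[49,97],[97,72]]
Q^194 = (Q^97)² = [[50,97],[97,73]]
Q^388 = (Q^194)² = [[29,51],[51,98]]
F_388 mod 120 = Q^388[0][1] = 51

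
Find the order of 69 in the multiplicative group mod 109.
108

109 is prime, so ord(69) divides φ(109) = 108.
Divisors of 108: 1, 2, 3, 4, 6, 9, 12, 18, 27, 36, 54, 108.
Repeated squaring: 69^1 ≡ 69, 69^2 ≡ 74, 69^4 ≡ 26, 69^8 ≡ 22, 69^16 ≡ 48, 69^32 ≡ 15, 69^64 ≡ 7 (mod 109).
Test 69^d mod 109 for each divisor d in increasing order:
69^1 ≡ 69
69^2 ≡ 74
69^3 = 69^2·69^1 ≡ 92
69^4 ≡ 26
69^6 = 69^4·69^2 ≡ 71
69^9 = 69^8·69^1 ≡ 101
69^12 = 69^8·69^4 ≡ 27
69^18 = 69^16·69^2 ≡ 64
69^27 = 69^16·69^8·69^2·69^1 ≡ 33
69^36 = 69^32·69^4 ≡ 63
69^54 = 69^32·69^16·69^4·69^2 ≡ 108
69^108 = 69^64·69^32·69^8·69^4 ≡ 1  ← first divisor giving 1
The order is 108.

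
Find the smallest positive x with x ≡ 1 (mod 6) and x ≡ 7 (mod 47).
7

Using Chinese Remainder Theorem:
M = 6 × 47 = 282
M1 = 47, M2 = 6
y1 = 47^(-1) mod 6 = 5
y2 = 6^(-1) mod 47 = 8
x = (1×47×5 + 7×6×8) mod 282 = 7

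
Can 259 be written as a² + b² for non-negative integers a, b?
Not possible

Factorization: 259 = 7 × 37
By Fermat: n is sum of two squares iff every prime p ≡ 3 (mod 4) appears to even power.
Prime(s) ≡ 3 (mod 4) with odd exponent: [(7, 1)]
Therefore 259 cannot be expressed as a² + b².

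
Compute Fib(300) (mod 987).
144

Matrix identity: Q^n = [[F_(n+1), F_n], [F_n, F_(n-1)]] with Q = [[1,1],[1,0]].
n = 300 = 100101100₂. Square-and-multiply, entries mod 987:
Q^1 = [[1,1],[1,0]]
Q^2 = (Q^1)² = [[2,1],[1,1]]
Q^4 = (Q^2)² = [[5,3],[3,2]]
Q^9 = (Q^4)²·Q = [[55,34],[34,21]]
Q^18 = (Q^9)² = [[233,610],[610,610]]
Q^37 = (Q^18)²·Q = [[8,5],[5,3]]
Q^75 = (Q^37)²·Q = [[144,89],[89,55]]
Q^150 = (Q^75)² = [[34,932],[932,89]]
Q^300 = (Q^150)² = [[233,144],[144,89]]
F_300 mod 987 = Q^300[0][1] = 144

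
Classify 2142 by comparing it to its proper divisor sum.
abundant

Proper divisors of 2142: sum = 1 + 2 + 3 + 6 + 7 + 9 + 14 + 17 + ... + 306 + 357 + 714 + 1071 (23 divisors) = 3474
Since 3474 > 2142, 2142 is abundant.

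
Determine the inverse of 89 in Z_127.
10

gcd(89, 127) = 1, so the inverse exists.
Extended Euclidean algorithm on (127, 89):
127 = 1 × 89 + 38  ⟹  38 = (1)·127 + (-1)·89
89 = 2 × 38 + 13  ⟹  13 = (-2)·127 + (3)·89
38 = 2 × 13 + 12  ⟹  12 = (5)·127 + (-7)·89
13 = 1 × 12 + 1  ⟹  1 = (-7)·127 + (10)·89
So (10)·89 ≡ 1 (mod 127), i.e. 89^(-1) ≡ 10 (mod 127).
Check: 89 × 10 = 890 ≡ 1 (mod 127)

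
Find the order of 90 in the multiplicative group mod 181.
180

181 is prime, so ord(90) divides φ(181) = 180.
Divisors of 180: 1, 2, 3, 4, 5, 6, 9, 10, 12, 15, 18, 20, 30, 36, 45, 60, 90, 180.
Repeated squaring: 90^1 ≡ 90, 90^2 ≡ 136, 90^4 ≡ 34, 90^8 ≡ 70, 90^16 ≡ 13, 90^32 ≡ 169, 90^64 ≡ 144, 90^128 ≡ 102 (mod 181).
Test 90^d mod 181 for each divisor d in increasing order:
90^1 ≡ 90
90^2 ≡ 136
90^3 = 90^2·90^1 ≡ 113
90^4 ≡ 34
90^5 = 90^4·90^1 ≡ 164
90^6 = 90^4·90^2 ≡ 99
90^9 = 90^8·90^1 ≡ 146
90^10 = 90^8·90^2 ≡ 108
90^12 = 90^8·90^4 ≡ 27
90^15 = 90^8·90^4·90^2·90^1 ≡ 155
90^18 = 90^16·90^2 ≡ 139
90^20 = 90^16·90^4 ≡ 80
90^30 = 90^16·90^8·90^4·90^2 ≡ 133
90^36 = 90^32·90^4 ≡ 135
90^45 = 90^32·90^8·90^4·90^1 ≡ 162
90^60 = 90^32·90^16·90^8·90^4 ≡ 132
90^90 = 90^64·90^16·90^8·90^2 ≡ 180
90^180 = 90^128·90^32·90^16·90^4 ≡ 1  ← first divisor giving 1
The order is 180.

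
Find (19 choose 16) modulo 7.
3

Using Lucas' theorem:
Write n=19 and k=16 in base 7:
n in base 7: [2, 5]
k in base 7: [2, 2]
C(19,16) mod 7 = ∏ C(n_i, k_i) mod 7
Digit binomials (mod 7): C(2,2) = 1; C(5,2) = 10 ≡ 3
Product: 1 × 3 = 3 ≡ 3 (mod 7)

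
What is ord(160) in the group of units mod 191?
19

191 is prime, so ord(160) divides φ(191) = 190.
Divisors of 190: 1, 2, 5, 10, 19, 38, 95, 190.
Repeated squaring: 160^1 ≡ 160, 160^2 ≡ 6, 160^4 ≡ 36, 160^8 ≡ 150, 160^16 ≡ 153, 160^32 ≡ 107, 160^64 ≡ 180, 160^128 ≡ 121 (mod 191).
Test 160^d mod 191 for each divisor d in increasing order:
160^1 ≡ 160
160^2 ≡ 6
160^5 = 160^4·160^1 ≡ 30
160^10 = 160^8·160^2 ≡ 136
160^19 = 160^16·160^2·160^1 ≡ 1  ← first divisor giving 1
The order is 19.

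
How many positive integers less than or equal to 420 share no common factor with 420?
96

420 = 2^2 × 3 × 5 × 7
φ(n) = n × ∏(1 - 1/p) for each prime p dividing n
φ(420) = 420 × (1 - 1/2) × (1 - 1/3) × (1 - 1/5) × (1 - 1/7) = 96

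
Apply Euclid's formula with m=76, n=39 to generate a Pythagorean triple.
(4255, 5928, 7297)

Euclid's formula: a = m² - n², b = 2mn, c = m² + n²
m = 76, n = 39
a = 76² - 39² = 5776 - 1521 = 4255
b = 2 × 76 × 39 = 5928
c = 76² + 39² = 5776 + 1521 = 7297
Verification: 4255² + 5928² = 18105025 + 35141184 = 53246209 = 7297² ✓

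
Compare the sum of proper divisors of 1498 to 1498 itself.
deficient

Proper divisors of 1498: sum = 1 + 2 + 7 + 14 + 107 + 214 + 749 = 1094
Since 1094 < 1498, 1498 is deficient.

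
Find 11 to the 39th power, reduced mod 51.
20

Repeated squaring. Binary of 39 = 100111.
11^1 ≡ 11 (mod 51); 11^2 ≡ 19 (mod 51); 11^4 ≡ 4 (mod 51); 11^8 ≡ 16 (mod 51); 11^16 ≡ 1 (mod 51); 11^32 ≡ 1 (mod 51)
11^39 = 11^1 × 11^2 × 11^4 × 11^32 ≡ 20 (mod 51)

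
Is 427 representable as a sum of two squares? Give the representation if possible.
Not possible

Factorization: 427 = 7 × 61
By Fermat: n is sum of two squares iff every prime p ≡ 3 (mod 4) appears to even power.
Prime(s) ≡ 3 (mod 4) with odd exponent: [(7, 1)]
Therefore 427 cannot be expressed as a² + b².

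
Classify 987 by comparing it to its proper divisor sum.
deficient

Proper divisors of 987: sum = 1 + 3 + 7 + 21 + 47 + 141 + 329 = 549
Since 549 < 987, 987 is deficient.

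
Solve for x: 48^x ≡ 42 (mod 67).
3

Baby-step giant-step with step n = ⌈√67⌉ = 9.
Baby steps 48^j mod 67 (j:value) for j=0..8: 0:1, 1:48, 2:26, 3:42, 4:6, 5:20, 6:22, 7:51, 8:36.
h = 42 is already in the table at j=3, so x = 3.
Check: 48^3 ≡ 42 (mod 67).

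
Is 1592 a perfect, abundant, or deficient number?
deficient

Proper divisors of 1592: sum = 1 + 2 + 4 + 8 + 199 + 398 + 796 = 1408
Since 1408 < 1592, 1592 is deficient.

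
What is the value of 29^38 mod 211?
172

Repeated squaring. Binary of 38 = 100110.
29^1 ≡ 29 (mod 211); 29^2 ≡ 208 (mod 211); 29^4 ≡ 9 (mod 211); 29^8 ≡ 81 (mod 211); 29^16 ≡ 20 (mod 211); 29^32 ≡ 189 (mod 211)
29^38 = 29^2 × 29^4 × 29^32 ≡ 172 (mod 211)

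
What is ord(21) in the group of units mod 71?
70

71 is prime, so ord(21) divides φ(71) = 70.
Divisors of 70: 1, 2, 5, 7, 10, 14, 35, 70.
Repeated squaring: 21^1 ≡ 21, 21^2 ≡ 15, 21^4 ≡ 12, 21^8 ≡ 2, 21^16 ≡ 4, 21^32 ≡ 16, 21^64 ≡ 43 (mod 71).
Test 21^d mod 71 for each divisor d in increasing order:
21^1 ≡ 21
21^2 ≡ 15
21^5 = 21^4·21^1 ≡ 39
21^7 = 21^4·21^2·21^1 ≡ 17
21^10 = 21^8·21^2 ≡ 30
21^14 = 21^8·21^4·21^2 ≡ 5
21^35 = 21^32·21^2·21^1 ≡ 70
21^70 = 21^64·21^4·21^2 ≡ 1  ← first divisor giving 1
The order is 70.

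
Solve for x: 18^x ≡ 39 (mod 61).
22

Baby-step giant-step with step n = ⌈√61⌉ = 8.
Baby steps 18^j mod 61 (j:value) for j=0..7: 0:1, 1:18, 2:19, 3:37, 4:56, 5:32, 6:27, 7:59.
Giant-step multiplier: 18^(-8) ≡ 18^(60-8) = 18^52 ≡ 22 (mod 61).
Giant steps γ_i = 39·22^i mod 61: γ_0=39, γ_1=4, γ_2=27 (in table at j=6).
x = i·n + j = 2·8 + 6 = 22.
Check: 18^22 ≡ 39 (mod 61).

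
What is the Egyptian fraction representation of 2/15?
1/8 + 1/120

Greedy algorithm:
2/15: ceiling(15/2) = 8, use 1/8
1/120: ceiling(120/1) = 120, use 1/120
Result: 2/15 = 1/8 + 1/120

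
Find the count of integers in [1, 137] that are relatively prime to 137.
136

137 = 137
φ(n) = n × ∏(1 - 1/p) for each prime p dividing n
φ(137) = 137 × (1 - 1/137) = 136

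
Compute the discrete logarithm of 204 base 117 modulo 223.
209

Baby-step giant-step with step n = ⌈√223⌉ = 15.
Baby steps 117^j mod 223 (j:value) for j=0..14: 0:1, 1:117, 2:86, 3:27, 4:37, 5:92, 6:60, 7:107, 8:31, 9:59, 10:213, 11:168, 12:32, 13:176, 14:76.
Giant-step multiplier: 117^(-15) ≡ 117^(222-15) = 117^207 ≡ 215 (mod 223).
Giant steps γ_i = 204·215^i mod 223: γ_0=204, γ_1=152, γ_2=122, γ_3=139, γ_4=3, γ_5=199, γ_6=192, γ_7=25, γ_8=23, γ_9=39, γ_10=134, γ_11=43, γ_12=102, γ_13=76 (in table at j=14).
x = i·n + j = 13·15 + 14 = 209.
Check: 117^209 ≡ 204 (mod 223).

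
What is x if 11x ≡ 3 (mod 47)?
x ≡ 43 (mod 47)

gcd(11, 47) = 1, which divides 3, so solutions exist.
Find 11^(-1) mod 47 by the extended Euclidean algorithm:
47 = 4 × 11 + 3  ⟹  3 = (1)·47 + (-4)·11
11 = 3 × 3 + 2  ⟹  2 = (-3)·47 + (13)·11
3 = 1 × 2 + 1  ⟹  1 = (4)·47 + (-17)·11
So (-17)·11 ≡ 1 (mod 47), i.e. 11^(-1) ≡ -17 ≡ 30 (mod 47).
x ≡ 30 × 3 = 90 ≡ 43 (mod 47).
Check: 11 × 43 = 473 ≡ 3 (mod 47).
Unique solution: x ≡ 43 (mod 47)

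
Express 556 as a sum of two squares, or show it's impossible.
Not possible

Factorization: 556 = 2^2 × 139
By Fermat: n is sum of two squares iff every prime p ≡ 3 (mod 4) appears to even power.
Prime(s) ≡ 3 (mod 4) with odd exponent: [(139, 1)]
Therefore 556 cannot be expressed as a² + b².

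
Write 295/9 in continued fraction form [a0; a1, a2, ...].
[32; 1, 3, 2]

Euclidean algorithm steps:
295 = 32 × 9 + 7
9 = 1 × 7 + 2
7 = 3 × 2 + 1
2 = 2 × 1 + 0
Continued fraction: [32; 1, 3, 2]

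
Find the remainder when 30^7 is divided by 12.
0

Repeated squaring. Binary of 7 = 111.
30^1 ≡ 6 (mod 12); 30^2 ≡ 0 (mod 12); 30^4 ≡ 0 (mod 12)
30^7 = 30^1 × 30^2 × 30^4 ≡ 0 (mod 12)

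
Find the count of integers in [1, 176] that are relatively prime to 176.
80

176 = 2^4 × 11
φ(n) = n × ∏(1 - 1/p) for each prime p dividing n
φ(176) = 176 × (1 - 1/2) × (1 - 1/11) = 80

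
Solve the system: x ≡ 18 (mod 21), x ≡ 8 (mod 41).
459

Using Chinese Remainder Theorem:
M = 21 × 41 = 861
M1 = 41, M2 = 21
y1 = 41^(-1) mod 21 = 20
y2 = 21^(-1) mod 41 = 2
x = (18×41×20 + 8×21×2) mod 861 = 459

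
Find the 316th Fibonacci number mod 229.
206

Matrix identity: Q^n = [[F_(n+1), F_n], [F_n, F_(n-1)]] with Q = [[1,1],[1,0]].
n = 316 = 100111100₂. Square-and-multiply, entries mod 229:
Q^1 = [[1,1],[1,0]]
Q^2 = (Q^1)² = [[2,1],[1,1]]
Q^4 = (Q^2)² = [[5,3],[3,2]]
Q^9 = (Q^4)²·Q = [[55,34],[34,21]]
Q^19 = (Q^9)²·Q = [[124,59],[59,65]]
Q^39 = (Q^19)²·Q = [[9,79],[79,159]]
Q^79 = (Q^39)²·Q = [[129,139],[139,219]]
Q^158 = (Q^79)² = [[9,53],[53,185]]
Q^316 = (Q^158)² = [[142,206],[206,165]]
F_316 mod 229 = Q^316[0][1] = 206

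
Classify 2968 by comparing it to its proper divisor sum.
abundant

Proper divisors of 2968: sum = 1 + 2 + 4 + 7 + 8 + 14 + 28 + 53 + 56 + 106 + 212 + 371 + 424 + 742 + 1484 = 3512
Since 3512 > 2968, 2968 is abundant.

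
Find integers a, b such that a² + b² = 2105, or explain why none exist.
13² + 44² (a=13, b=44)

Factorization: 2105 = 5 × 421
By Fermat: n is sum of two squares iff every prime p ≡ 3 (mod 4) appears to even power.
All primes ≡ 3 (mod 4) appear to even power.
Search a = 0, 1, 2, … for 2105 - a² a perfect square: first hit at a = 13: 2105 - 169 = 1936 = 44².
2105 = 13² + 44² = 169 + 1936 ✓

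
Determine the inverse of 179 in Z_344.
123

gcd(179, 344) = 1, so the inverse exists.
Extended Euclidean algorithm on (344, 179):
344 = 1 × 179 + 165  ⟹  165 = (1)·344 + (-1)·179
179 = 1 × 165 + 14  ⟹  14 = (-1)·344 + (2)·179
165 = 11 × 14 + 11  ⟹  11 = (12)·344 + (-23)·179
14 = 1 × 11 + 3  ⟹  3 = (-13)·344 + (25)·179
11 = 3 × 3 + 2  ⟹  2 = (51)·344 + (-98)·179
3 = 1 × 2 + 1  ⟹  1 = (-64)·344 + (123)·179
So (123)·179 ≡ 1 (mod 344), i.e. 179^(-1) ≡ 123 (mod 344).
Check: 179 × 123 = 22017 ≡ 1 (mod 344)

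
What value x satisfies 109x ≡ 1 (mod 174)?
91

gcd(109, 174) = 1, so the inverse exists.
Extended Euclidean algorithm on (174, 109):
174 = 1 × 109 + 65  ⟹  65 = (1)·174 + (-1)·109
109 = 1 × 65 + 44  ⟹  44 = (-1)·174 + (2)·109
65 = 1 × 44 + 21  ⟹  21 = (2)·174 + (-3)·109
44 = 2 × 21 + 2  ⟹  2 = (-5)·174 + (8)·109
21 = 10 × 2 + 1  ⟹  1 = (52)·174 + (-83)·109
So (-83)·109 ≡ 1 (mod 174), i.e. 109^(-1) ≡ -83 ≡ 91 (mod 174).
Check: 109 × 91 = 9919 ≡ 1 (mod 174)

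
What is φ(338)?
156

338 = 2 × 13^2
φ(n) = n × ∏(1 - 1/p) for each prime p dividing n
φ(338) = 338 × (1 - 1/2) × (1 - 1/13) = 156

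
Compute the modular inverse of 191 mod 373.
166

gcd(191, 373) = 1, so the inverse exists.
Extended Euclidean algorithm on (373, 191):
373 = 1 × 191 + 182  ⟹  182 = (1)·373 + (-1)·191
191 = 1 × 182 + 9  ⟹  9 = (-1)·373 + (2)·191
182 = 20 × 9 + 2  ⟹  2 = (21)·373 + (-41)·191
9 = 4 × 2 + 1  ⟹  1 = (-85)·373 + (166)·191
So (166)·191 ≡ 1 (mod 373), i.e. 191^(-1) ≡ 166 (mod 373).
Check: 191 × 166 = 31706 ≡ 1 (mod 373)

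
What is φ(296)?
144

296 = 2^3 × 37
φ(n) = n × ∏(1 - 1/p) for each prime p dividing n
φ(296) = 296 × (1 - 1/2) × (1 - 1/37) = 144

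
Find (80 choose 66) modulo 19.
0

Using Lucas' theorem:
Write n=80 and k=66 in base 19:
n in base 19: [4, 4]
k in base 19: [3, 9]
C(80,66) mod 19 = ∏ C(n_i, k_i) mod 19
Digit binomials (mod 19): C(4,3) = 4; C(4,9) = 0 (k_i > n_i)
Product: 4 × 0 = 0 ≡ 0 (mod 19)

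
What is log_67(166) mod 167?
83

Baby-step giant-step with step n = ⌈√167⌉ = 13.
Baby steps 67^j mod 167 (j:value) for j=0..12: 0:1, 1:67, 2:147, 3:163, 4:66, 5:80, 6:16, 7:70, 8:14, 9:103, 10:54, 11:111, 12:89.
Giant-step multiplier: 67^(-13) ≡ 67^(166-13) = 67^153 ≡ 92 (mod 167).
Giant steps γ_i = 166·92^i mod 167: γ_0=166, γ_1=75, γ_2=53, γ_3=33, γ_4=30, γ_5=88, γ_6=80 (in table at j=5).
x = i·n + j = 6·13 + 5 = 83.
Check: 67^83 ≡ 166 (mod 167).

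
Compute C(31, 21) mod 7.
4

Using Lucas' theorem:
Write n=31 and k=21 in base 7:
n in base 7: [4, 3]
k in base 7: [3, 0]
C(31,21) mod 7 = ∏ C(n_i, k_i) mod 7
Digit binomials (mod 7): C(4,3) = 4; C(3,0) = 1
Product: 4 × 1 = 4 ≡ 4 (mod 7)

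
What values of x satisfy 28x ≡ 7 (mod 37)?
x ≡ 28 (mod 37)

gcd(28, 37) = 1, which divides 7, so solutions exist.
Find 28^(-1) mod 37 by the extended Euclidean algorithm:
37 = 1 × 28 + 9  ⟹  9 = (1)·37 + (-1)·28
28 = 3 × 9 + 1  ⟹  1 = (-3)·37 + (4)·28
So (4)·28 ≡ 1 (mod 37), i.e. 28^(-1) ≡ 4 (mod 37).
x ≡ 4 × 7 = 28 ≡ 28 (mod 37).
Check: 28 × 28 = 784 ≡ 7 (mod 37).
Unique solution: x ≡ 28 (mod 37)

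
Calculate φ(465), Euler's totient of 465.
240

465 = 3 × 5 × 31
φ(n) = n × ∏(1 - 1/p) for each prime p dividing n
φ(465) = 465 × (1 - 1/3) × (1 - 1/5) × (1 - 1/31) = 240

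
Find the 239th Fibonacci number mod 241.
1

Matrix identity: Q^n = [[F_(n+1), F_n], [F_n, F_(n-1)]] with Q = [[1,1],[1,0]].
n = 239 = 11101111₂. Square-and-multiply, entries mod 241:
Q^1 = [[1,1],[1,0]]
Q^3 = (Q^1)²·Q = [[3,2],[2,1]]
Q^7 = (Q^3)²·Q = [[21,13],[13,8]]
Q^14 = (Q^7)² = [[128,136],[136,233]]
Q^29 = (Q^14)²·Q = [[108,176],[176,173]]
Q^59 = (Q^29)²·Q = [[34,224],[224,51]]
Q^119 = (Q^59)²·Q = [[0,240],[240,1]]
Q^239 = (Q^119)²·Q = [[0,1],[1,240]]
F_239 mod 241 = Q^239[0][1] = 1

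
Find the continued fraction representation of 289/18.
[16; 18]

Euclidean algorithm steps:
289 = 16 × 18 + 1
18 = 18 × 1 + 0
Continued fraction: [16; 18]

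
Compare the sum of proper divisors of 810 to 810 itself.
abundant

Proper divisors of 810: sum = 1 + 2 + 3 + 5 + 6 + 9 + 10 + 15 + ... + 135 + 162 + 270 + 405 (19 divisors) = 1368
Since 1368 > 810, 810 is abundant.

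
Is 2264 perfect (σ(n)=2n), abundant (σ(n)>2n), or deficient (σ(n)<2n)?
deficient

Proper divisors of 2264: sum = 1 + 2 + 4 + 8 + 283 + 566 + 1132 = 1996
Since 1996 < 2264, 2264 is deficient.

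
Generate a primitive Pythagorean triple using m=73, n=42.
(3565, 6132, 7093)

Euclid's formula: a = m² - n², b = 2mn, c = m² + n²
m = 73, n = 42
a = 73² - 42² = 5329 - 1764 = 3565
b = 2 × 73 × 42 = 6132
c = 73² + 42² = 5329 + 1764 = 7093
Verification: 3565² + 6132² = 12709225 + 37601424 = 50310649 = 7093² ✓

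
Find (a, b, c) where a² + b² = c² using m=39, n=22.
(1037, 1716, 2005)

Euclid's formula: a = m² - n², b = 2mn, c = m² + n²
m = 39, n = 22
a = 39² - 22² = 1521 - 484 = 1037
b = 2 × 39 × 22 = 1716
c = 39² + 22² = 1521 + 484 = 2005
Verification: 1037² + 1716² = 1075369 + 2944656 = 4020025 = 2005² ✓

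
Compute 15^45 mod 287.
260

Repeated squaring. Binary of 45 = 101101.
15^1 ≡ 15 (mod 287); 15^2 ≡ 225 (mod 287); 15^4 ≡ 113 (mod 287); 15^8 ≡ 141 (mod 287); 15^16 ≡ 78 (mod 287); 15^32 ≡ 57 (mod 287)
15^45 = 15^1 × 15^4 × 15^8 × 15^32 ≡ 260 (mod 287)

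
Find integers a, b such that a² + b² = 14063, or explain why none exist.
Not possible

Factorization: 14063 = 7^3 × 41
By Fermat: n is sum of two squares iff every prime p ≡ 3 (mod 4) appears to even power.
Prime(s) ≡ 3 (mod 4) with odd exponent: [(7, 3)]
Therefore 14063 cannot be expressed as a² + b².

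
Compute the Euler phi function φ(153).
96

153 = 3^2 × 17
φ(n) = n × ∏(1 - 1/p) for each prime p dividing n
φ(153) = 153 × (1 - 1/3) × (1 - 1/17) = 96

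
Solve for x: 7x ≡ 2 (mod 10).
x ≡ 6 (mod 10)

gcd(7, 10) = 1, which divides 2, so solutions exist.
Find 7^(-1) mod 10 by the extended Euclidean algorithm:
10 = 1 × 7 + 3  ⟹  3 = (1)·10 + (-1)·7
7 = 2 × 3 + 1  ⟹  1 = (-2)·10 + (3)·7
So (3)·7 ≡ 1 (mod 10), i.e. 7^(-1) ≡ 3 (mod 10).
x ≡ 3 × 2 = 6 ≡ 6 (mod 10).
Check: 7 × 6 = 42 ≡ 2 (mod 10).
Unique solution: x ≡ 6 (mod 10)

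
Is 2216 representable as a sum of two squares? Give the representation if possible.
10² + 46² (a=10, b=46)

Factorization: 2216 = 2^3 × 277
By Fermat: n is sum of two squares iff every prime p ≡ 3 (mod 4) appears to even power.
All primes ≡ 3 (mod 4) appear to even power.
Search a = 0, 1, 2, … for 2216 - a² a perfect square: first hit at a = 10: 2216 - 100 = 2116 = 46².
2216 = 10² + 46² = 100 + 2116 ✓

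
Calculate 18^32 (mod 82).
78

Repeated squaring. Binary of 32 = 100000.
18^1 ≡ 18 (mod 82); 18^2 ≡ 78 (mod 82); 18^4 ≡ 16 (mod 82); 18^8 ≡ 10 (mod 82); 18^16 ≡ 18 (mod 82); 18^32 ≡ 78 (mod 82)
18^32 = 18^32 ≡ 78 (mod 82)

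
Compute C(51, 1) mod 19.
13

Using Lucas' theorem:
Write n=51 and k=1 in base 19:
n in base 19: [2, 13]
k in base 19: [0, 1]
C(51,1) mod 19 = ∏ C(n_i, k_i) mod 19
Digit binomials (mod 19): C(2,0) = 1; C(13,1) = 13
Product: 1 × 13 = 13 ≡ 13 (mod 19)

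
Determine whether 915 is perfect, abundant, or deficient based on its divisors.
deficient

Proper divisors of 915: sum = 1 + 3 + 5 + 15 + 61 + 183 + 305 = 573
Since 573 < 915, 915 is deficient.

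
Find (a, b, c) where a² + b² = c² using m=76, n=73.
(447, 11096, 11105)

Euclid's formula: a = m² - n², b = 2mn, c = m² + n²
m = 76, n = 73
a = 76² - 73² = 5776 - 5329 = 447
b = 2 × 76 × 73 = 11096
c = 76² + 73² = 5776 + 5329 = 11105
Verification: 447² + 11096² = 199809 + 123121216 = 123321025 = 11105² ✓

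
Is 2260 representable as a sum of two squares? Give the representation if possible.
12² + 46² (a=12, b=46)

Factorization: 2260 = 2^2 × 5 × 113
By Fermat: n is sum of two squares iff every prime p ≡ 3 (mod 4) appears to even power.
All primes ≡ 3 (mod 4) appear to even power.
Search a = 0, 1, 2, … for 2260 - a² a perfect square: first hit at a = 12: 2260 - 144 = 2116 = 46².
2260 = 12² + 46² = 144 + 2116 ✓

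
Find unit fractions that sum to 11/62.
1/6 + 1/93

Greedy algorithm:
11/62: ceiling(62/11) = 6, use 1/6
1/93: ceiling(93/1) = 93, use 1/93
Result: 11/62 = 1/6 + 1/93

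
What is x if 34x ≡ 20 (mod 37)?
x ≡ 18 (mod 37)

gcd(34, 37) = 1, which divides 20, so solutions exist.
Find 34^(-1) mod 37 by the extended Euclidean algorithm:
37 = 1 × 34 + 3  ⟹  3 = (1)·37 + (-1)·34
34 = 11 × 3 + 1  ⟹  1 = (-11)·37 + (12)·34
So (12)·34 ≡ 1 (mod 37), i.e. 34^(-1) ≡ 12 (mod 37).
x ≡ 12 × 20 = 240 ≡ 18 (mod 37).
Check: 34 × 18 = 612 ≡ 20 (mod 37).
Unique solution: x ≡ 18 (mod 37)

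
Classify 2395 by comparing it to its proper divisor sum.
deficient

Proper divisors of 2395: sum = 1 + 5 + 479 = 485
Since 485 < 2395, 2395 is deficient.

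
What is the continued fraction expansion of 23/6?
[3; 1, 5]

Euclidean algorithm steps:
23 = 3 × 6 + 5
6 = 1 × 5 + 1
5 = 5 × 1 + 0
Continued fraction: [3; 1, 5]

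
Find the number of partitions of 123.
2552338241

p(n) counts ways to write n as a sum of positive integers (order ignored).
Euler's pentagonal recurrence: p(k) = p(k-1) + p(k-2) - p(k-5) - p(k-7) + p(k-12) + p(k-15) - ... (offsets j(3j∓1)/2, signs ++--, p(0)=1, p(<0)=0).
DP table for k = 0..122: p(0)=1, p(1)=1, p(2)=2, p(3)=3, p(4)=5, p(5)=7, p(6)=11, p(7)=15, p(8)=22, p(9)=30, p(10)=42, p(11)=56, p(12)=77, p(13)=101, p(14)=135, p(15)=176, p(16)=231, p(17)=297, p(18)=385, p(19)=490, p(20)=627, p(21)=792, p(22)=1002, p(23)=1255, p(24)=1575, p(25)=1958, p(26)=2436, p(27)=3010, p(28)=3718, p(29)=4565, p(30)=5604, p(31)=6842, p(32)=8349, p(33)=10143, p(34)=12310, p(35)=14883, p(36)=17977, p(37)=21637, p(38)=26015, p(39)=31185, p(40)=37338, p(41)=44583, p(42)=53174, p(43)=63261, p(44)=75175, p(45)=89134, p(46)=105558, p(47)=124754, p(48)=147273, p(49)=173525, p(50)=204226, p(51)=239943, p(52)=281589, p(53)=329931, p(54)=386155, p(55)=451276, p(56)=526823, p(57)=614154, p(58)=715220, p(59)=831820, p(60)=966467, p(61)=1121505, p(62)=1300156, p(63)=1505499, p(64)=1741630, p(65)=2012558, p(66)=2323520, p(67)=2679689, p(68)=3087735, p(69)=3554345, p(70)=4087968, p(71)=4697205, p(72)=5392783, p(73)=6185689, p(74)=7089500, p(75)=8118264, p(76)=9289091, p(77)=10619863, p(78)=12132164, p(79)=13848650, p(80)=15796476, p(81)=18004327, p(82)=20506255, p(83)=23338469, p(84)=26543660, p(85)=30167357, p(86)=34262962, p(87)=38887673, p(88)=44108109, p(89)=49995925, p(90)=56634173, p(91)=64112359, p(92)=72533807, p(93)=82010177, p(94)=92669720, p(95)=104651419, p(96)=118114304, p(97)=133230930, p(98)=150198136, p(99)=169229875, p(100)=190569292, p(101)=214481126, p(102)=241265379, p(103)=271248950, p(104)=304801365, p(105)=342325709, p(106)=384276336, p(107)=431149389, p(108)=483502844, p(109)=541946240, p(110)=607163746, p(111)=679903203, p(112)=761002156, p(113)=851376628, p(114)=952050665, p(115)=1064144451, p(116)=1188908248, p(117)=1327710076, p(118)=1482074143, p(119)=1653668665, p(120)=1844349560, p(121)=2056148051, p(122)=2291320912.
Final step: p(123) = p(122) + p(121) - p(118) - p(116) + p(111) + p(108) - p(101) - p(97) + p(88) + p(83) - p(72) - p(66) + p(53) + p(46) - p(31) - p(23) + p(6)
= 2291320912 + 2056148051 - 1482074143 - 1188908248 + 679903203 + 483502844 - 214481126 - 133230930 + 44108109 + 23338469 - 5392783 - 2323520 + 329931 + 105558 - 6842 - 1255 + 11
= 2552338241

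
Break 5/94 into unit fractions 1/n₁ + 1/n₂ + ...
1/19 + 1/1786

Greedy algorithm:
5/94: ceiling(94/5) = 19, use 1/19
1/1786: ceiling(1786/1) = 1786, use 1/1786
Result: 5/94 = 1/19 + 1/1786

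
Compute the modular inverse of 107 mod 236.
75

gcd(107, 236) = 1, so the inverse exists.
Extended Euclidean algorithm on (236, 107):
236 = 2 × 107 + 22  ⟹  22 = (1)·236 + (-2)·107
107 = 4 × 22 + 19  ⟹  19 = (-4)·236 + (9)·107
22 = 1 × 19 + 3  ⟹  3 = (5)·236 + (-11)·107
19 = 6 × 3 + 1  ⟹  1 = (-34)·236 + (75)·107
So (75)·107 ≡ 1 (mod 236), i.e. 107^(-1) ≡ 75 (mod 236).
Check: 107 × 75 = 8025 ≡ 1 (mod 236)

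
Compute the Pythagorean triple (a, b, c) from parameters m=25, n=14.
(429, 700, 821)

Euclid's formula: a = m² - n², b = 2mn, c = m² + n²
m = 25, n = 14
a = 25² - 14² = 625 - 196 = 429
b = 2 × 25 × 14 = 700
c = 25² + 14² = 625 + 196 = 821
Verification: 429² + 700² = 184041 + 490000 = 674041 = 821² ✓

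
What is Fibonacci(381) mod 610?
576

Matrix identity: Q^n = [[F_(n+1), F_n], [F_n, F_(n-1)]] with Q = [[1,1],[1,0]].
n = 381 = 101111101₂. Square-and-multiply, entries mod 610:
Q^1 = [[1,1],[1,0]]
Q^2 = (Q^1)² = [[2,1],[1,1]]
Q^5 = (Q^2)²·Q = [[8,5],[5,3]]
Q^11 = (Q^5)²·Q = [[144,89],[89,55]]
Q^23 = (Q^11)²·Q = [[8,597],[597,21]]
Q^47 = (Q^23)²·Q = [[466,233],[233,233]]
Q^95 = (Q^47)²·Q = [[602,605],[605,607]]
Q^190 = (Q^95)² = [[89,55],[55,34]]
Q^381 = (Q^190)²·Q = [[21,576],[576,55]]
F_381 mod 610 = Q^381[0][1] = 576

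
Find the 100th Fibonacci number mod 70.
45

Matrix identity: Q^n = [[F_(n+1), F_n], [F_n, F_(n-1)]] with Q = [[1,1],[1,0]].
n = 100 = 1100100₂. Square-and-multiply, entries mod 70:
Q^1 = [[1,1],[1,0]]
Q^3 = (Q^1)²·Q = [[3,2],[2,1]]
Q^6 = (Q^3)² = [[13,8],[8,5]]
Q^12 = (Q^6)² = [[23,4],[4,19]]
Q^25 = (Q^12)²·Q = [[13,55],[55,28]]
Q^50 = (Q^25)² = [[44,15],[15,29]]
Q^100 = (Q^50)² = [[61,45],[45,16]]
F_100 mod 70 = Q^100[0][1] = 45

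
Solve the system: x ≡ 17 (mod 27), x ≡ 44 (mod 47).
44

Using Chinese Remainder Theorem:
M = 27 × 47 = 1269
M1 = 47, M2 = 27
y1 = 47^(-1) mod 27 = 23
y2 = 27^(-1) mod 47 = 7
x = (17×47×23 + 44×27×7) mod 1269 = 44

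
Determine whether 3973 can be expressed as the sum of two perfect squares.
2² + 63² (a=2, b=63)

Factorization: 3973 = 29 × 137
By Fermat: n is sum of two squares iff every prime p ≡ 3 (mod 4) appears to even power.
All primes ≡ 3 (mod 4) appear to even power.
Search a = 0, 1, 2, … for 3973 - a² a perfect square: first hit at a = 2: 3973 - 4 = 3969 = 63².
3973 = 2² + 63² = 4 + 3969 ✓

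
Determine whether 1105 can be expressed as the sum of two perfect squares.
4² + 33² (a=4, b=33)

Factorization: 1105 = 5 × 13 × 17
By Fermat: n is sum of two squares iff every prime p ≡ 3 (mod 4) appears to even power.
All primes ≡ 3 (mod 4) appear to even power.
Search a = 0, 1, 2, … for 1105 - a² a perfect square: first hit at a = 4: 1105 - 16 = 1089 = 33².
1105 = 4² + 33² = 16 + 1089 ✓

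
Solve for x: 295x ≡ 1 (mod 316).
15

gcd(295, 316) = 1, so the inverse exists.
Extended Euclidean algorithm on (316, 295):
316 = 1 × 295 + 21  ⟹  21 = (1)·316 + (-1)·295
295 = 14 × 21 + 1  ⟹  1 = (-14)·316 + (15)·295
So (15)·295 ≡ 1 (mod 316), i.e. 295^(-1) ≡ 15 (mod 316).
Check: 295 × 15 = 4425 ≡ 1 (mod 316)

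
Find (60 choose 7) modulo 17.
2

Using Lucas' theorem:
Write n=60 and k=7 in base 17:
n in base 17: [3, 9]
k in base 17: [0, 7]
C(60,7) mod 17 = ∏ C(n_i, k_i) mod 17
Digit binomials (mod 17): C(3,0) = 1; C(9,7) = 36 ≡ 2
Product: 1 × 2 = 2 ≡ 2 (mod 17)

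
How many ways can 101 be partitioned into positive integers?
214481126

p(n) counts ways to write n as a sum of positive integers (order ignored).
Euler's pentagonal recurrence: p(k) = p(k-1) + p(k-2) - p(k-5) - p(k-7) + p(k-12) + p(k-15) - ... (offsets j(3j∓1)/2, signs ++--, p(0)=1, p(<0)=0).
DP table for k = 0..100: p(0)=1, p(1)=1, p(2)=2, p(3)=3, p(4)=5, p(5)=7, p(6)=11, p(7)=15, p(8)=22, p(9)=30, p(10)=42, p(11)=56, p(12)=77, p(13)=101, p(14)=135, p(15)=176, p(16)=231, p(17)=297, p(18)=385, p(19)=490, p(20)=627, p(21)=792, p(22)=1002, p(23)=1255, p(24)=1575, p(25)=1958, p(26)=2436, p(27)=3010, p(28)=3718, p(29)=4565, p(30)=5604, p(31)=6842, p(32)=8349, p(33)=10143, p(34)=12310, p(35)=14883, p(36)=17977, p(37)=21637, p(38)=26015, p(39)=31185, p(40)=37338, p(41)=44583, p(42)=53174, p(43)=63261, p(44)=75175, p(45)=89134, p(46)=105558, p(47)=124754, p(48)=147273, p(49)=173525, p(50)=204226, p(51)=239943, p(52)=281589, p(53)=329931, p(54)=386155, p(55)=451276, p(56)=526823, p(57)=614154, p(58)=715220, p(59)=831820, p(60)=966467, p(61)=1121505, p(62)=1300156, p(63)=1505499, p(64)=1741630, p(65)=2012558, p(66)=2323520, p(67)=2679689, p(68)=3087735, p(69)=3554345, p(70)=4087968, p(71)=4697205, p(72)=5392783, p(73)=6185689, p(74)=7089500, p(75)=8118264, p(76)=9289091, p(77)=10619863, p(78)=12132164, p(79)=13848650, p(80)=15796476, p(81)=18004327, p(82)=20506255, p(83)=23338469, p(84)=26543660, p(85)=30167357, p(86)=34262962, p(87)=38887673, p(88)=44108109, p(89)=49995925, p(90)=56634173, p(91)=64112359, p(92)=72533807, p(93)=82010177, p(94)=92669720, p(95)=104651419, p(96)=118114304, p(97)=133230930, p(98)=150198136, p(99)=169229875, p(100)=190569292.
Final step: p(101) = p(100) + p(99) - p(96) - p(94) + p(89) + p(86) - p(79) - p(75) + p(66) + p(61) - p(50) - p(44) + p(31) + p(24) - p(9) - p(1)
= 190569292 + 169229875 - 118114304 - 92669720 + 49995925 + 34262962 - 13848650 - 8118264 + 2323520 + 1121505 - 204226 - 75175 + 6842 + 1575 - 30 - 1
= 214481126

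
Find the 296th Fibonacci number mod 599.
440

Matrix identity: Q^n = [[F_(n+1), F_n], [F_n, F_(n-1)]] with Q = [[1,1],[1,0]].
n = 296 = 100101000₂. Square-and-multiply, entries mod 599:
Q^1 = [[1,1],[1,0]]
Q^2 = (Q^1)² = [[2,1],[1,1]]
Q^4 = (Q^2)² = [[5,3],[3,2]]
Q^9 = (Q^4)²·Q = [[55,34],[34,21]]
Q^18 = (Q^9)² = [[587,188],[188,399]]
Q^37 = (Q^18)²·Q = [[424,147],[147,277]]
Q^74 = (Q^37)² = [[121,19],[19,102]]
Q^148 = (Q^74)² = [[27,44],[44,582]]
Q^296 = (Q^148)² = [[269,440],[440,428]]
F_296 mod 599 = Q^296[0][1] = 440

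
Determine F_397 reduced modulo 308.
233

Matrix identity: Q^n = [[F_(n+1), F_n], [F_n, F_(n-1)]] with Q = [[1,1],[1,0]].
n = 397 = 110001101₂. Square-and-multiply, entries mod 308:
Q^1 = [[1,1],[1,0]]
Q^3 = (Q^1)²·Q = [[3,2],[2,1]]
Q^6 = (Q^3)² = [[13,8],[8,5]]
Q^12 = (Q^6)² = [[233,144],[144,89]]
Q^24 = (Q^12)² = [[181,168],[168,13]]
Q^49 = (Q^24)²·Q = [[253,1],[1,252]]
Q^99 = (Q^49)²·Q = [[143,254],[254,197]]
Q^198 = (Q^99)² = [[265,120],[120,145]]
Q^397 = (Q^198)²·Q = [[153,233],[233,228]]
F_397 mod 308 = Q^397[0][1] = 233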